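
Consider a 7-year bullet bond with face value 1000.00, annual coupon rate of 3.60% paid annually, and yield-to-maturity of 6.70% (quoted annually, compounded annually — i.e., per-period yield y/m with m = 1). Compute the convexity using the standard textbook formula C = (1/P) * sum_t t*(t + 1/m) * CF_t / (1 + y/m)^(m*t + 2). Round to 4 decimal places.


Answer: Convexity = 42.0811

Derivation:
Coupon per period c = face * coupon_rate / m = 36.000000
Periods per year m = 1; per-period yield y/m = 0.067000
Number of cashflows N = 7
Cashflows (t years, CF_t, discount factor 1/(1+y/m)^(m*t), PV):
  t = 1.0000: CF_t = 36.000000, DF = 0.937207, PV = 33.739456
  t = 2.0000: CF_t = 36.000000, DF = 0.878357, PV = 31.620859
  t = 3.0000: CF_t = 36.000000, DF = 0.823203, PV = 29.635294
  t = 4.0000: CF_t = 36.000000, DF = 0.771511, PV = 27.774409
  t = 5.0000: CF_t = 36.000000, DF = 0.723066, PV = 26.030374
  t = 6.0000: CF_t = 36.000000, DF = 0.677663, PV = 24.395852
  t = 7.0000: CF_t = 1036.000000, DF = 0.635110, PV = 657.974131
Price P = sum_t PV_t = 831.170375
Convexity numerator sum_t t*(t + 1/m) * CF_t / (1+y/m)^(m*t + 2):
  t = 1.0000: term = 59.270588
  t = 2.0000: term = 166.646453
  t = 3.0000: term = 312.364485
  t = 4.0000: term = 487.917034
  t = 5.0000: term = 685.918979
  t = 6.0000: term = 899.987413
  t = 7.0000: term = 32364.433349
Convexity = (1/P) * sum = 34976.538300 / 831.170375 = 42.081069


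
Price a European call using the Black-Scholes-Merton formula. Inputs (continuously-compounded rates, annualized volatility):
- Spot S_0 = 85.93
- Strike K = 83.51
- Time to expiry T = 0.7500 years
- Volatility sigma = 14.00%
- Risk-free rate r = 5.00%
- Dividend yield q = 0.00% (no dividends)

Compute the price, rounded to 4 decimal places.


Answer: Price = 7.3495

Derivation:
d1 = (ln(S/K) + (r - q + 0.5*sigma^2) * T) / (sigma * sqrt(T)) = 0.60553013
d2 = d1 - sigma * sqrt(T) = 0.48428657
exp(-rT) = 0.96319442; exp(-qT) = 1.00000000
C = S_0 * exp(-qT) * N(d1) - K * exp(-rT) * N(d2)
N(d1) = 0.72758659; N(d2) = 0.68590875
C = 85.9300 * 1.00000000 * 0.72758659 - 83.5100 * 0.96319442 * 0.68590875 = 7.3495


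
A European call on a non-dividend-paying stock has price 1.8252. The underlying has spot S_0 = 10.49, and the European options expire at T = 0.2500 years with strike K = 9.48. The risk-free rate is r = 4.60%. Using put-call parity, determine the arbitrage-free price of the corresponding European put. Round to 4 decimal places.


Put-call parity: C - P = S_0 * exp(-qT) - K * exp(-rT).
S_0 * exp(-qT) = 10.4900 * 1.00000000 = 10.49000000
K * exp(-rT) = 9.4800 * 0.98856587 = 9.37160447
P = C - S*exp(-qT) + K*exp(-rT)
P = 1.8252 - 10.49000000 + 9.37160447 = 0.7068

Answer: Put price = 0.7068


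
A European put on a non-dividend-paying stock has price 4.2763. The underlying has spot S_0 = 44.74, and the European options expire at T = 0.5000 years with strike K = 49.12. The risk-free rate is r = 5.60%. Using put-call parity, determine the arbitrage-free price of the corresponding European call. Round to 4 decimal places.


Answer: Call price = 1.2526

Derivation:
Put-call parity: C - P = S_0 * exp(-qT) - K * exp(-rT).
S_0 * exp(-qT) = 44.7400 * 1.00000000 = 44.74000000
K * exp(-rT) = 49.1200 * 0.97238837 = 47.76371658
C = P + S*exp(-qT) - K*exp(-rT)
C = 4.2763 + 44.74000000 - 47.76371658 = 1.2526


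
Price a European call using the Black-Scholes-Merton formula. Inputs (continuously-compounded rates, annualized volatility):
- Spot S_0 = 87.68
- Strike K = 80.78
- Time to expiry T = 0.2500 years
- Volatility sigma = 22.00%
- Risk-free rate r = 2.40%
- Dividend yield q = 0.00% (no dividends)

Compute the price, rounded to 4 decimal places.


d1 = (ln(S/K) + (r - q + 0.5*sigma^2) * T) / (sigma * sqrt(T)) = 0.85467648
d2 = d1 - sigma * sqrt(T) = 0.74467648
exp(-rT) = 0.99401796; exp(-qT) = 1.00000000
C = S_0 * exp(-qT) * N(d1) - K * exp(-rT) * N(d2)
N(d1) = 0.80363486; N(d2) = 0.77176634
C = 87.6800 * 1.00000000 * 0.80363486 - 80.7800 * 0.99401796 * 0.77176634 = 8.4924

Answer: Price = 8.4924


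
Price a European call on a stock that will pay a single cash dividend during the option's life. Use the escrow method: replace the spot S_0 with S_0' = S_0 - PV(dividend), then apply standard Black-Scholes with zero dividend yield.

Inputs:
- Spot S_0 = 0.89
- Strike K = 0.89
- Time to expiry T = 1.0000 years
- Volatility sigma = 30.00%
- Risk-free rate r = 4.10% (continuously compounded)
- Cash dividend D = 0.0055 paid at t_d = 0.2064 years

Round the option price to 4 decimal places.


Answer: Price = 0.1195

Derivation:
PV(D) = D * exp(-r * t_d) = 0.0055 * 0.99157331 = 0.00545365
S_0' = S_0 - PV(D) = 0.8900 - 0.00545365 = 0.88454635
d1 = (ln(S_0'/K) + (r + sigma^2/2)*T) / (sigma*sqrt(T)) = 0.26617816
d2 = d1 - sigma*sqrt(T) = -0.03382184
exp(-rT) = 0.95982913
N(d1) = 0.60494900; N(d2) = 0.48650961
C = S_0' * N(d1) - K * exp(-rT) * N(d2) = 0.88454635 * 0.60494900 - 0.8900 * 0.95982913 * 0.48650961 = 0.1195


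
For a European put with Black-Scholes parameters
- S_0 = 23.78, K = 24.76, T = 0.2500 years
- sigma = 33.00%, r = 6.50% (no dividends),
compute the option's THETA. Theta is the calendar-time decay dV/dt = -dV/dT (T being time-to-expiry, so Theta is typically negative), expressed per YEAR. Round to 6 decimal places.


d1 = -0.0637700397; d2 = -0.2287700397
phi(d1) = 0.3981319316; exp(-qT) = 1.0000000000; exp(-rT) = 0.9838813190
Theta = -S*exp(-qT)*phi(d1)*sigma/(2*sqrt(T)) + r*K*exp(-rT)*N(-d2) - q*S*exp(-qT)*N(-d1)
N(-d1) = 0.5254233327; N(-d2) = 0.5904761729; sqrt(T) = 0.5000000000
Term 1 = -23.7800 * 1.0000000000 * 0.3981319316 * 0.3300 / (2 * 0.5000000000) = -3.1243005200
Term 2 = 0.0650 * 24.7600 * 0.9838813190 * 0.5904761729 = 0.9349945710
Term 3 = 0 (no dividend yield, q = 0)
Theta = -3.1243005200 + (0.9349945710) + (0.0000000000) = -2.189306

Answer: Theta = -2.189306


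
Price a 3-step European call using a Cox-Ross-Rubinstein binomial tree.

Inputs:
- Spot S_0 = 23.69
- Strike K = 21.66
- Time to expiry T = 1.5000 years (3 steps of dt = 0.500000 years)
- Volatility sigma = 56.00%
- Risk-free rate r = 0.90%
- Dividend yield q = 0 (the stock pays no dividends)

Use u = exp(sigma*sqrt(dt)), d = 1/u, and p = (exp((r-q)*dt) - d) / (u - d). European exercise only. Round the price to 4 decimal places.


Answer: Price = V(0,0) = 7.6980

Derivation:
dt = T/N = 0.500000
u = exp(sigma*sqrt(dt)) = 1.485839; d = 1/u = 0.673020
p = (exp((r-q)*dt) - d) / (u - d) = 0.407827
Discount per step: exp(-r*dt) = 0.995510
Stock lattice S(k, i) with i counting down-moves:
  k=0: S(0,0) = 23.6900
  k=1: S(1,0) = 35.1995; S(1,1) = 15.9439
  k=2: S(2,0) = 52.3008; S(2,1) = 23.6900; S(2,2) = 10.7305
  k=3: S(3,0) = 77.7107; S(3,1) = 35.1995; S(3,2) = 15.9439; S(3,3) = 7.2219
Terminal payoffs V(N, i) = max(S_T - K, 0):
  V(3,0) = 56.050658; V(3,1) = 13.539533; V(3,2) = 0.000000; V(3,3) = 0.000000
Backward induction: V(k, i) = exp(-r*dt) * [p * V(k+1, i) + (1-p) * V(k+1, i+1)].
  V(2,0) = exp(-r*dt) * [p*56.050658 + (1-p)*13.539533] = 30.738100
  V(2,1) = exp(-r*dt) * [p*13.539533 + (1-p)*0.000000] = 5.497000
  V(2,2) = exp(-r*dt) * [p*0.000000 + (1-p)*0.000000] = 0.000000
  V(1,0) = exp(-r*dt) * [p*30.738100 + (1-p)*5.497000] = 15.720112
  V(1,1) = exp(-r*dt) * [p*5.497000 + (1-p)*0.000000] = 2.231762
  V(0,0) = exp(-r*dt) * [p*15.720112 + (1-p)*2.231762] = 7.697961


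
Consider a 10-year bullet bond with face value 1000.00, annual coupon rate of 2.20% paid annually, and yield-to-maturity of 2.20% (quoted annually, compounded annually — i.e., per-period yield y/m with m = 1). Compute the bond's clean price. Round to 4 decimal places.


Answer: Price = 1000.0000

Derivation:
Coupon per period c = face * coupon_rate / m = 22.000000
Periods per year m = 1; per-period yield y/m = 0.022000
Number of cashflows N = 10
Cashflows (t years, CF_t, discount factor 1/(1+y/m)^(m*t), PV):
  t = 1.0000: CF_t = 22.000000, DF = 0.978474, PV = 21.526419
  t = 2.0000: CF_t = 22.000000, DF = 0.957411, PV = 21.063032
  t = 3.0000: CF_t = 22.000000, DF = 0.936801, PV = 20.609620
  t = 4.0000: CF_t = 22.000000, DF = 0.916635, PV = 20.165969
  t = 5.0000: CF_t = 22.000000, DF = 0.896903, PV = 19.731868
  t = 6.0000: CF_t = 22.000000, DF = 0.877596, PV = 19.307112
  t = 7.0000: CF_t = 22.000000, DF = 0.858704, PV = 18.891499
  t = 8.0000: CF_t = 22.000000, DF = 0.840220, PV = 18.484832
  t = 9.0000: CF_t = 22.000000, DF = 0.822133, PV = 18.086920
  t = 10.0000: CF_t = 1022.000000, DF = 0.804435, PV = 822.132729
Price P = sum_t PV_t = 1000.000000


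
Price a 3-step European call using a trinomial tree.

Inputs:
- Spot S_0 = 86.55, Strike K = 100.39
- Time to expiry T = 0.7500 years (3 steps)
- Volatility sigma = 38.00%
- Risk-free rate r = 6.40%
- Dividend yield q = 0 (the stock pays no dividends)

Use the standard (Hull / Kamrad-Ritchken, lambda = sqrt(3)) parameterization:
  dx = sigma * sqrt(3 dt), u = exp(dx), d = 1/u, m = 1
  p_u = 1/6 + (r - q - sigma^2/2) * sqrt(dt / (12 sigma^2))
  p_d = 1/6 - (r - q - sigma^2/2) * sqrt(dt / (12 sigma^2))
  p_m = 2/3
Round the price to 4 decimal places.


dt = T/N = 0.250000; dx = sigma*sqrt(3*dt) = 0.329090
u = exp(dx) = 1.389702; d = 1/u = 0.719579
p_u = 0.163552, p_m = 0.666667, p_d = 0.169781
Discount per step: exp(-r*dt) = 0.984127
Stock lattice S(k, j) with j the centered position index:
  k=0: S(0,+0) = 86.5500
  k=1: S(1,-1) = 62.2795; S(1,+0) = 86.5500; S(1,+1) = 120.2787
  k=2: S(2,-2) = 44.8150; S(2,-1) = 62.2795; S(2,+0) = 86.5500; S(2,+1) = 120.2787; S(2,+2) = 167.1517
  k=3: S(3,-3) = 32.2479; S(3,-2) = 44.8150; S(3,-1) = 62.2795; S(3,+0) = 86.5500; S(3,+1) = 120.2787; S(3,+2) = 167.1517; S(3,+3) = 232.2911
Terminal payoffs V(N, j) = max(S_T - K, 0):
  V(3,-3) = 0.000000; V(3,-2) = 0.000000; V(3,-1) = 0.000000; V(3,+0) = 0.000000; V(3,+1) = 19.888746; V(3,+2) = 66.761667; V(3,+3) = 131.901080
Backward induction: V(k, j) = exp(-r*dt) * [p_u * V(k+1, j+1) + p_m * V(k+1, j) + p_d * V(k+1, j-1)]
  V(2,-2) = exp(-r*dt) * [p_u*0.000000 + p_m*0.000000 + p_d*0.000000] = 0.000000
  V(2,-1) = exp(-r*dt) * [p_u*0.000000 + p_m*0.000000 + p_d*0.000000] = 0.000000
  V(2,+0) = exp(-r*dt) * [p_u*19.888746 + p_m*0.000000 + p_d*0.000000] = 3.201213
  V(2,+1) = exp(-r*dt) * [p_u*66.761667 + p_m*19.888746 + p_d*0.000000] = 23.794397
  V(2,+2) = exp(-r*dt) * [p_u*131.901080 + p_m*66.761667 + p_d*19.888746] = 68.354731
  V(1,-1) = exp(-r*dt) * [p_u*3.201213 + p_m*0.000000 + p_d*0.000000] = 0.515254
  V(1,+0) = exp(-r*dt) * [p_u*23.794397 + p_m*3.201213 + p_d*0.000000] = 5.930119
  V(1,+1) = exp(-r*dt) * [p_u*68.354731 + p_m*23.794397 + p_d*3.201213] = 27.148128
  V(0,+0) = exp(-r*dt) * [p_u*27.148128 + p_m*5.930119 + p_d*0.515254] = 8.346407

Answer: Price = V(0,0) = 8.3464


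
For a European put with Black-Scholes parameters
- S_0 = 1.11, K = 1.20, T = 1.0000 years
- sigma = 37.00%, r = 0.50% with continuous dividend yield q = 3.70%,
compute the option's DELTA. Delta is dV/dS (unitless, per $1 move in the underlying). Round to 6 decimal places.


d1 = -0.1121933553; d2 = -0.4821933553
phi(d1) = 0.3964393521; exp(-qT) = 0.9636761353; exp(-rT) = 0.9950124792
N(-d1) = 0.5446649512
Delta = -exp(-qT) * N(-d1) = -0.9636761353 * 0.5446649512 = -0.524881

Answer: Delta = -0.524881


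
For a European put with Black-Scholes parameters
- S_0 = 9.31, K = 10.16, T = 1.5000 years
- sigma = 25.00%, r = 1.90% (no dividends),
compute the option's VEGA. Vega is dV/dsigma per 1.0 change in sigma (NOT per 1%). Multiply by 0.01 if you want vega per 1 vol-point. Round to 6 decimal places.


Answer: Vega = 4.545400

Derivation:
d1 = -0.0391733859; d2 = -0.3453596037
phi(d1) = 0.3986362985; exp(-qT) = 1.0000000000; exp(-rT) = 0.9719022941
Vega = S * exp(-qT) * phi(d1) * sqrt(T) = 9.3100 * 1.0000000000 * 0.3986362985 * 1.2247448714 = 4.545400


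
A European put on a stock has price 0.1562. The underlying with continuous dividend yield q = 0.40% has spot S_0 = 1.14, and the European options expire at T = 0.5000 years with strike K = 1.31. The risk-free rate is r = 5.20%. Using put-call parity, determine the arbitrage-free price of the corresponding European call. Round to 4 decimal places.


Put-call parity: C - P = S_0 * exp(-qT) - K * exp(-rT).
S_0 * exp(-qT) = 1.1400 * 0.99800200 = 1.13772228
K * exp(-rT) = 1.3100 * 0.97433509 = 1.27637897
C = P + S*exp(-qT) - K*exp(-rT)
C = 0.1562 + 1.13772228 - 1.27637897 = 0.0175

Answer: Call price = 0.0175


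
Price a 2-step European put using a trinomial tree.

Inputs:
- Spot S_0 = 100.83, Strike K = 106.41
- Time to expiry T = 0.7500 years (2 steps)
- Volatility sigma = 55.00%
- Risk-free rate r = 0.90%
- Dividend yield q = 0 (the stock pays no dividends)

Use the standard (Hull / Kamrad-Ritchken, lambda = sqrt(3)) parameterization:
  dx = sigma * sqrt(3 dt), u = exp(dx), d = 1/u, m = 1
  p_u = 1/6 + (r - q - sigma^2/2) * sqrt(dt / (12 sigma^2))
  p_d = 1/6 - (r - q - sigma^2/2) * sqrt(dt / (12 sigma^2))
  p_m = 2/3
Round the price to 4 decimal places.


dt = T/N = 0.375000; dx = sigma*sqrt(3*dt) = 0.583363
u = exp(dx) = 1.792055; d = 1/u = 0.558019
p_u = 0.120946, p_m = 0.666667, p_d = 0.212388
Discount per step: exp(-r*dt) = 0.996631
Stock lattice S(k, j) with j the centered position index:
  k=0: S(0,+0) = 100.8300
  k=1: S(1,-1) = 56.2650; S(1,+0) = 100.8300; S(1,+1) = 180.6929
  k=2: S(2,-2) = 31.3969; S(2,-1) = 56.2650; S(2,+0) = 100.8300; S(2,+1) = 180.6929; S(2,+2) = 323.8117
Terminal payoffs V(N, j) = max(K - S_T, 0):
  V(2,-2) = 75.013082; V(2,-1) = 50.144991; V(2,+0) = 5.580000; V(2,+1) = 0.000000; V(2,+2) = 0.000000
Backward induction: V(k, j) = exp(-r*dt) * [p_u * V(k+1, j+1) + p_m * V(k+1, j) + p_d * V(k+1, j-1)]
  V(1,-1) = exp(-r*dt) * [p_u*5.580000 + p_m*50.144991 + p_d*75.013082] = 49.868127
  V(1,+0) = exp(-r*dt) * [p_u*0.000000 + p_m*5.580000 + p_d*50.144991] = 14.321754
  V(1,+1) = exp(-r*dt) * [p_u*0.000000 + p_m*0.000000 + p_d*5.580000] = 1.181129
  V(0,+0) = exp(-r*dt) * [p_u*1.181129 + p_m*14.321754 + p_d*49.868127] = 20.213721

Answer: Price = V(0,0) = 20.2137


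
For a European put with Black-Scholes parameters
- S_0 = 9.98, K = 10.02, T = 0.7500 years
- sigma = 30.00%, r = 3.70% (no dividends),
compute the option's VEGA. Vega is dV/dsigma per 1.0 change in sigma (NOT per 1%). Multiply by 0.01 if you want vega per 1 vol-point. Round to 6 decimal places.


d1 = 0.2213175827; d2 = -0.0384900385
phi(d1) = 0.3892905615; exp(-qT) = 1.0000000000; exp(-rT) = 0.9726314943
Vega = S * exp(-qT) * phi(d1) * sqrt(T) = 9.9800 * 1.0000000000 * 0.3892905615 * 0.8660254038 = 3.364612

Answer: Vega = 3.364612


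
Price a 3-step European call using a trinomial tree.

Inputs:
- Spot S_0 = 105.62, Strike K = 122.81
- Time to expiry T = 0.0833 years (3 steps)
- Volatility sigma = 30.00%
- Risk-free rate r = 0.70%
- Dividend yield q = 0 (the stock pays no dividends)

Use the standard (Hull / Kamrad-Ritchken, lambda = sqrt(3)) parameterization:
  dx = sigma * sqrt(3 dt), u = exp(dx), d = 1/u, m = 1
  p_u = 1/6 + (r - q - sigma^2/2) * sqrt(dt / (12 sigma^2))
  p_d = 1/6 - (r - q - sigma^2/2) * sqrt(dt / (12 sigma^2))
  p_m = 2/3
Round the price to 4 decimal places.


Answer: Price = V(0,0) = 0.2017

Derivation:
dt = T/N = 0.027767; dx = sigma*sqrt(3*dt) = 0.086585
u = exp(dx) = 1.090444; d = 1/u = 0.917057
p_u = 0.160574, p_m = 0.666667, p_d = 0.172760
Discount per step: exp(-r*dt) = 0.999806
Stock lattice S(k, j) with j the centered position index:
  k=0: S(0,+0) = 105.6200
  k=1: S(1,-1) = 96.8596; S(1,+0) = 105.6200; S(1,+1) = 115.1727
  k=2: S(2,-2) = 88.8258; S(2,-1) = 96.8596; S(2,+0) = 105.6200; S(2,+1) = 115.1727; S(2,+2) = 125.5894
  k=3: S(3,-3) = 81.4584; S(3,-2) = 88.8258; S(3,-1) = 96.8596; S(3,+0) = 105.6200; S(3,+1) = 115.1727; S(3,+2) = 125.5894; S(3,+3) = 136.9483
Terminal payoffs V(N, j) = max(S_T - K, 0):
  V(3,-3) = 0.000000; V(3,-2) = 0.000000; V(3,-1) = 0.000000; V(3,+0) = 0.000000; V(3,+1) = 0.000000; V(3,+2) = 2.779441; V(3,+3) = 14.138289
Backward induction: V(k, j) = exp(-r*dt) * [p_u * V(k+1, j+1) + p_m * V(k+1, j) + p_d * V(k+1, j-1)]
  V(2,-2) = exp(-r*dt) * [p_u*0.000000 + p_m*0.000000 + p_d*0.000000] = 0.000000
  V(2,-1) = exp(-r*dt) * [p_u*0.000000 + p_m*0.000000 + p_d*0.000000] = 0.000000
  V(2,+0) = exp(-r*dt) * [p_u*0.000000 + p_m*0.000000 + p_d*0.000000] = 0.000000
  V(2,+1) = exp(-r*dt) * [p_u*2.779441 + p_m*0.000000 + p_d*0.000000] = 0.446218
  V(2,+2) = exp(-r*dt) * [p_u*14.138289 + p_m*2.779441 + p_d*0.000000] = 4.122396
  V(1,-1) = exp(-r*dt) * [p_u*0.000000 + p_m*0.000000 + p_d*0.000000] = 0.000000
  V(1,+0) = exp(-r*dt) * [p_u*0.446218 + p_m*0.000000 + p_d*0.000000] = 0.071637
  V(1,+1) = exp(-r*dt) * [p_u*4.122396 + p_m*0.446218 + p_d*0.000000] = 0.959240
  V(0,+0) = exp(-r*dt) * [p_u*0.959240 + p_m*0.071637 + p_d*0.000000] = 0.201747


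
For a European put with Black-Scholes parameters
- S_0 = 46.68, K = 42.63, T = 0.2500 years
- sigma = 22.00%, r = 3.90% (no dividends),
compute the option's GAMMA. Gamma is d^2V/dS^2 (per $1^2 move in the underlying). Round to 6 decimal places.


d1 = 0.9687052422; d2 = 0.8587052422
phi(d1) = 0.2495406487; exp(-qT) = 1.0000000000; exp(-rT) = 0.9902973771
Gamma = exp(-qT) * phi(d1) / (S * sigma * sqrt(T)) = 1.0000000000 * 0.2495406487 / (46.6800 * 0.2200 * 0.5000000000) = 0.048598

Answer: Gamma = 0.048598


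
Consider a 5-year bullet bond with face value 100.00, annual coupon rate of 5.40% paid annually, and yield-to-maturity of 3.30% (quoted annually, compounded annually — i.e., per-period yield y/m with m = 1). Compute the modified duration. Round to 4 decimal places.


Coupon per period c = face * coupon_rate / m = 5.400000
Periods per year m = 1; per-period yield y/m = 0.033000
Number of cashflows N = 5
Cashflows (t years, CF_t, discount factor 1/(1+y/m)^(m*t), PV):
  t = 1.0000: CF_t = 5.400000, DF = 0.968054, PV = 5.227493
  t = 2.0000: CF_t = 5.400000, DF = 0.937129, PV = 5.060496
  t = 3.0000: CF_t = 5.400000, DF = 0.907192, PV = 4.898835
  t = 4.0000: CF_t = 5.400000, DF = 0.878211, PV = 4.742338
  t = 5.0000: CF_t = 105.400000, DF = 0.850156, PV = 89.606395
Price P = sum_t PV_t = 109.535556
First compute Macaulay numerator sum_t t * PV_t:
  t * PV_t at t = 1.0000: 5.227493
  t * PV_t at t = 2.0000: 10.120993
  t * PV_t at t = 3.0000: 14.696504
  t * PV_t at t = 4.0000: 18.969351
  t * PV_t at t = 5.0000: 448.031973
Macaulay duration D = 497.046313 / 109.535556 = 4.537762
Modified duration = D / (1 + y/m) = 4.537762 / (1 + 0.033000) = 4.392800

Answer: Modified duration = 4.3928


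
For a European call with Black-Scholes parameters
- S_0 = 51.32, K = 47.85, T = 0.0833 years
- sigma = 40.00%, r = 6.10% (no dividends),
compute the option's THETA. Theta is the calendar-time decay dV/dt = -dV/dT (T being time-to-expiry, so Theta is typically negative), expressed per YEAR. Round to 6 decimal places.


Answer: Theta = -13.141516

Derivation:
d1 = 0.7081583058; d2 = 0.5927113483
phi(d1) = 0.3104654592; exp(-qT) = 1.0000000000; exp(-rT) = 0.9949315880
Theta = -S*exp(-qT)*phi(d1)*sigma/(2*sqrt(T)) - r*K*exp(-rT)*N(d2) + q*S*exp(-qT)*N(d1)
N(d1) = 0.7605765225; N(d2) = 0.7233128273; sqrt(T) = 0.2886173938
Term 1 = -51.3200 * 1.0000000000 * 0.3104654592 * 0.4000 / (2 * 0.2886173938) = -11.0409751515
Term 2 = -0.0610 * 47.8500 * 0.9949315880 * 0.7233128273 = -2.1005410035
Term 3 = 0 (no dividend yield, q = 0)
Theta = -11.0409751515 + (-2.1005410035) + (0.0000000000) = -13.141516


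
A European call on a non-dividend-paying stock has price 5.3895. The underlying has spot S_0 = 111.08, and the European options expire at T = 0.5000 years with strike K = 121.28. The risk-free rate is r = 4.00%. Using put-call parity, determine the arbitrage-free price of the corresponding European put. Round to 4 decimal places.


Put-call parity: C - P = S_0 * exp(-qT) - K * exp(-rT).
S_0 * exp(-qT) = 111.0800 * 1.00000000 = 111.08000000
K * exp(-rT) = 121.2800 * 0.98019867 = 118.87849510
P = C - S*exp(-qT) + K*exp(-rT)
P = 5.3895 - 111.08000000 + 118.87849510 = 13.1880

Answer: Put price = 13.1880


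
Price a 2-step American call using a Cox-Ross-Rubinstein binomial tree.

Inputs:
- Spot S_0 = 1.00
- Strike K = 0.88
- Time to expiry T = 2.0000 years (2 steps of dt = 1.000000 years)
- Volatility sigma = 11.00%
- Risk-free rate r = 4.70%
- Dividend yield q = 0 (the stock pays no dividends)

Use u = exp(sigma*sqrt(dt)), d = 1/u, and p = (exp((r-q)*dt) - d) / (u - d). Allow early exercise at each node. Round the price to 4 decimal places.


dt = T/N = 1.000000
u = exp(sigma*sqrt(dt)) = 1.116278; d = 1/u = 0.895834
p = (exp((r-q)*dt) - d) / (u - d) = 0.690824
Discount per step: exp(-r*dt) = 0.954087
Stock lattice S(k, i) with i counting down-moves:
  k=0: S(0,0) = 1.0000
  k=1: S(1,0) = 1.1163; S(1,1) = 0.8958
  k=2: S(2,0) = 1.2461; S(2,1) = 1.0000; S(2,2) = 0.8025
Terminal payoffs V(N, i) = max(S_T - K, 0):
  V(2,0) = 0.366077; V(2,1) = 0.120000; V(2,2) = 0.000000
Backward induction: V(k, i) = exp(-r*dt) * [p * V(k+1, i) + (1-p) * V(k+1, i+1)]; then take max(V_cont, immediate exercise) for American.
  V(1,0) = exp(-r*dt) * [p*0.366077 + (1-p)*0.120000] = 0.276681; exercise = 0.236278; V(1,0) = max -> 0.276681
  V(1,1) = exp(-r*dt) * [p*0.120000 + (1-p)*0.000000] = 0.079093; exercise = 0.015834; V(1,1) = max -> 0.079093
  V(0,0) = exp(-r*dt) * [p*0.276681 + (1-p)*0.079093] = 0.205693; exercise = 0.120000; V(0,0) = max -> 0.205693

Answer: Price = V(0,0) = 0.2057


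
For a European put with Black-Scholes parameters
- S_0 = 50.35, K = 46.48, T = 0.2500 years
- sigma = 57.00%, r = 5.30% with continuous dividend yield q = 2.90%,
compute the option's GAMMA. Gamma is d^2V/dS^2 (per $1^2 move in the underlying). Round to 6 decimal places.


Answer: Gamma = 0.025008

Derivation:
d1 = 0.4441719531; d2 = 0.1591719531
phi(d1) = 0.3614675902; exp(-qT) = 0.9927762179; exp(-rT) = 0.9868373948
Gamma = exp(-qT) * phi(d1) / (S * sigma * sqrt(T)) = 0.9927762179 * 0.3614675902 / (50.3500 * 0.5700 * 0.5000000000) = 0.025008


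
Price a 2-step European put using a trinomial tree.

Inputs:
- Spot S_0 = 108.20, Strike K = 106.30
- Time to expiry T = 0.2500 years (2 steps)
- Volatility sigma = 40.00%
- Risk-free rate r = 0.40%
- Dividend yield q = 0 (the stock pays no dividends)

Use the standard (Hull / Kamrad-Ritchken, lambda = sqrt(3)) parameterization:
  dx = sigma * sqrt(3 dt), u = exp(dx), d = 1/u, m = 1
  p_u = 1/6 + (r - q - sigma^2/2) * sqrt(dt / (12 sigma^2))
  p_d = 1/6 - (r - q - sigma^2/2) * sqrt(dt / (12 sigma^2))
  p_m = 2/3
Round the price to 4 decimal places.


dt = T/N = 0.125000; dx = sigma*sqrt(3*dt) = 0.244949
u = exp(dx) = 1.277556; d = 1/u = 0.782744
p_u = 0.147275, p_m = 0.666667, p_d = 0.186058
Discount per step: exp(-r*dt) = 0.999500
Stock lattice S(k, j) with j the centered position index:
  k=0: S(0,+0) = 108.2000
  k=1: S(1,-1) = 84.6930; S(1,+0) = 108.2000; S(1,+1) = 138.2316
  k=2: S(2,-2) = 66.2929; S(2,-1) = 84.6930; S(2,+0) = 108.2000; S(2,+1) = 138.2316; S(2,+2) = 176.5986
Terminal payoffs V(N, j) = max(K - S_T, 0):
  V(2,-2) = 40.007059; V(2,-1) = 21.607048; V(2,+0) = 0.000000; V(2,+1) = 0.000000; V(2,+2) = 0.000000
Backward induction: V(k, j) = exp(-r*dt) * [p_u * V(k+1, j+1) + p_m * V(k+1, j) + p_d * V(k+1, j-1)]
  V(1,-1) = exp(-r*dt) * [p_u*0.000000 + p_m*21.607048 + p_d*40.007059] = 21.837429
  V(1,+0) = exp(-r*dt) * [p_u*0.000000 + p_m*0.000000 + p_d*21.607048] = 4.018164
  V(1,+1) = exp(-r*dt) * [p_u*0.000000 + p_m*0.000000 + p_d*0.000000] = 0.000000
  V(0,+0) = exp(-r*dt) * [p_u*0.000000 + p_m*4.018164 + p_d*21.837429] = 6.738445

Answer: Price = V(0,0) = 6.7384


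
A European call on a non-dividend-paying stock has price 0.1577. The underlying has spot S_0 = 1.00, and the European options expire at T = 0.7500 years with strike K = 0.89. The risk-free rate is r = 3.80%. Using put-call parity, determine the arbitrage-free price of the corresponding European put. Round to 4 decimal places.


Put-call parity: C - P = S_0 * exp(-qT) - K * exp(-rT).
S_0 * exp(-qT) = 1.0000 * 1.00000000 = 1.00000000
K * exp(-rT) = 0.8900 * 0.97190229 = 0.86499304
P = C - S*exp(-qT) + K*exp(-rT)
P = 0.1577 - 1.00000000 + 0.86499304 = 0.0227

Answer: Put price = 0.0227


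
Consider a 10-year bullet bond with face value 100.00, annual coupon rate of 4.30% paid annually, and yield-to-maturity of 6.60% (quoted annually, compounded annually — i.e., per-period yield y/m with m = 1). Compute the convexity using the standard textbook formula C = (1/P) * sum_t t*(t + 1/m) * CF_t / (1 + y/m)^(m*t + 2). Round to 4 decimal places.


Coupon per period c = face * coupon_rate / m = 4.300000
Periods per year m = 1; per-period yield y/m = 0.066000
Number of cashflows N = 10
Cashflows (t years, CF_t, discount factor 1/(1+y/m)^(m*t), PV):
  t = 1.0000: CF_t = 4.300000, DF = 0.938086, PV = 4.033771
  t = 2.0000: CF_t = 4.300000, DF = 0.880006, PV = 3.784025
  t = 3.0000: CF_t = 4.300000, DF = 0.825521, PV = 3.549742
  t = 4.0000: CF_t = 4.300000, DF = 0.774410, PV = 3.329965
  t = 5.0000: CF_t = 4.300000, DF = 0.726464, PV = 3.123794
  t = 6.0000: CF_t = 4.300000, DF = 0.681486, PV = 2.930389
  t = 7.0000: CF_t = 4.300000, DF = 0.639292, PV = 2.748957
  t = 8.0000: CF_t = 4.300000, DF = 0.599711, PV = 2.578759
  t = 9.0000: CF_t = 4.300000, DF = 0.562581, PV = 2.419099
  t = 10.0000: CF_t = 104.300000, DF = 0.527750, PV = 55.044288
Price P = sum_t PV_t = 83.542791
Convexity numerator sum_t t*(t + 1/m) * CF_t / (1+y/m)^(m*t + 2):
  t = 1.0000: term = 7.099485
  t = 2.0000: term = 19.979789
  t = 3.0000: term = 37.485532
  t = 4.0000: term = 58.607774
  t = 5.0000: term = 82.468724
  t = 6.0000: term = 108.307893
  t = 7.0000: term = 135.469535
  t = 8.0000: term = 163.391291
  t = 9.0000: term = 191.593916
  t = 10.0000: term = 5328.322922
Convexity = (1/P) * sum = 6132.726861 / 83.542791 = 73.408212

Answer: Convexity = 73.4082


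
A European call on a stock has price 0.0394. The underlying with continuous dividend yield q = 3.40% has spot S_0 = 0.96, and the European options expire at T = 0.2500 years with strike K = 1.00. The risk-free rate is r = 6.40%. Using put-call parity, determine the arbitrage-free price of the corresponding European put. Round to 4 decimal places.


Put-call parity: C - P = S_0 * exp(-qT) - K * exp(-rT).
S_0 * exp(-qT) = 0.9600 * 0.99153602 = 0.95187458
K * exp(-rT) = 1.0000 * 0.98412732 = 0.98412732
P = C - S*exp(-qT) + K*exp(-rT)
P = 0.0394 - 0.95187458 + 0.98412732 = 0.0717

Answer: Put price = 0.0717


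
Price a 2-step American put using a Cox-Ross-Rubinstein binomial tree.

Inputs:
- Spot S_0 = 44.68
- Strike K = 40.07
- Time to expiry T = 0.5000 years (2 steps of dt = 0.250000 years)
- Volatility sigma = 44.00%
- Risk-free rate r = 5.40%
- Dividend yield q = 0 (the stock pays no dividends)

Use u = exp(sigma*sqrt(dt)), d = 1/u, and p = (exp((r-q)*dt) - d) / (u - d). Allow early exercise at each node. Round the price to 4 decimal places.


dt = T/N = 0.250000
u = exp(sigma*sqrt(dt)) = 1.246077; d = 1/u = 0.802519
p = (exp((r-q)*dt) - d) / (u - d) = 0.475863
Discount per step: exp(-r*dt) = 0.986591
Stock lattice S(k, i) with i counting down-moves:
  k=0: S(0,0) = 44.6800
  k=1: S(1,0) = 55.6747; S(1,1) = 35.8565
  k=2: S(2,0) = 69.3750; S(2,1) = 44.6800; S(2,2) = 28.7755
Terminal payoffs V(N, i) = max(K - S_T, 0):
  V(2,0) = 0.000000; V(2,1) = 0.000000; V(2,2) = 11.294453
Backward induction: V(k, i) = exp(-r*dt) * [p * V(k+1, i) + (1-p) * V(k+1, i+1)]; then take max(V_cont, immediate exercise) for American.
  V(1,0) = exp(-r*dt) * [p*0.000000 + (1-p)*0.000000] = 0.000000; exercise = 0.000000; V(1,0) = max -> 0.000000
  V(1,1) = exp(-r*dt) * [p*0.000000 + (1-p)*11.294453] = 5.840461; exercise = 4.213460; V(1,1) = max -> 5.840461
  V(0,0) = exp(-r*dt) * [p*0.000000 + (1-p)*5.840461] = 3.020154; exercise = 0.000000; V(0,0) = max -> 3.020154

Answer: Price = V(0,0) = 3.0202


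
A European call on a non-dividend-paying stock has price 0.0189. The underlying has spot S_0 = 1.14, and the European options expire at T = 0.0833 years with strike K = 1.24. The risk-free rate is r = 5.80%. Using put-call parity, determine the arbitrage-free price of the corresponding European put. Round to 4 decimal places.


Put-call parity: C - P = S_0 * exp(-qT) - K * exp(-rT).
S_0 * exp(-qT) = 1.1400 * 1.00000000 = 1.14000000
K * exp(-rT) = 1.2400 * 0.99518025 = 1.23402351
P = C - S*exp(-qT) + K*exp(-rT)
P = 0.0189 - 1.14000000 + 1.23402351 = 0.1129

Answer: Put price = 0.1129


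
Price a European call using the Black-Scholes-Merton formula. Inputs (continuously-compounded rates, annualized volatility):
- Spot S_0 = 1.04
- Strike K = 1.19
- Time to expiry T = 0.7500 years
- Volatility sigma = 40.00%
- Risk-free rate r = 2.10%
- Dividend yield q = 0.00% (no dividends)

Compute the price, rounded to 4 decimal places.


Answer: Price = 0.0951

Derivation:
d1 = (ln(S/K) + (r - q + 0.5*sigma^2) * T) / (sigma * sqrt(T)) = -0.17026808
d2 = d1 - sigma * sqrt(T) = -0.51667824
exp(-rT) = 0.98437338; exp(-qT) = 1.00000000
C = S_0 * exp(-qT) * N(d1) - K * exp(-rT) * N(d2)
N(d1) = 0.43239966; N(d2) = 0.30269039
C = 1.0400 * 1.00000000 * 0.43239966 - 1.1900 * 0.98437338 * 0.30269039 = 0.0951


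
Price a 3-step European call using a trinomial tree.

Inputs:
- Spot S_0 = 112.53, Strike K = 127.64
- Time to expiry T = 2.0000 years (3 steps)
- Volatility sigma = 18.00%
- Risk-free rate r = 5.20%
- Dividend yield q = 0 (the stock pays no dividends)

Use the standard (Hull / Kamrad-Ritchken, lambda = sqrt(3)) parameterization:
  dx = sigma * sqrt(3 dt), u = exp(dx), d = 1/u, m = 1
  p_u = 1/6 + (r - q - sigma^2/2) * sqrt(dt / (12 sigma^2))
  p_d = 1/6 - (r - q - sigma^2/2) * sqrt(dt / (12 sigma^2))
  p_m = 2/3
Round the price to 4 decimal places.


dt = T/N = 0.666667; dx = sigma*sqrt(3*dt) = 0.254558
u = exp(dx) = 1.289892; d = 1/u = 0.775259
p_u = 0.213545, p_m = 0.666667, p_d = 0.119788
Discount per step: exp(-r*dt) = 0.965927
Stock lattice S(k, j) with j the centered position index:
  k=0: S(0,+0) = 112.5300
  k=1: S(1,-1) = 87.2399; S(1,+0) = 112.5300; S(1,+1) = 145.1515
  k=2: S(2,-2) = 67.6335; S(2,-1) = 87.2399; S(2,+0) = 112.5300; S(2,+1) = 145.1515; S(2,+2) = 187.2298
  k=3: S(3,-3) = 52.4334; S(3,-2) = 67.6335; S(3,-1) = 87.2399; S(3,+0) = 112.5300; S(3,+1) = 145.1515; S(3,+2) = 187.2298; S(3,+3) = 241.5062
Terminal payoffs V(N, j) = max(S_T - K, 0):
  V(3,-3) = 0.000000; V(3,-2) = 0.000000; V(3,-1) = 0.000000; V(3,+0) = 0.000000; V(3,+1) = 17.511539; V(3,+2) = 59.589799; V(3,+3) = 113.866207
Backward induction: V(k, j) = exp(-r*dt) * [p_u * V(k+1, j+1) + p_m * V(k+1, j) + p_d * V(k+1, j-1)]
  V(2,-2) = exp(-r*dt) * [p_u*0.000000 + p_m*0.000000 + p_d*0.000000] = 0.000000
  V(2,-1) = exp(-r*dt) * [p_u*0.000000 + p_m*0.000000 + p_d*0.000000] = 0.000000
  V(2,+0) = exp(-r*dt) * [p_u*17.511539 + p_m*0.000000 + p_d*0.000000] = 3.612091
  V(2,+1) = exp(-r*dt) * [p_u*59.589799 + p_m*17.511539 + p_d*0.000000] = 23.568122
  V(2,+2) = exp(-r*dt) * [p_u*113.866207 + p_m*59.589799 + p_d*17.511539] = 63.886233
  V(1,-1) = exp(-r*dt) * [p_u*3.612091 + p_m*0.000000 + p_d*0.000000] = 0.745063
  V(1,+0) = exp(-r*dt) * [p_u*23.568122 + p_m*3.612091 + p_d*0.000000] = 7.187388
  V(1,+1) = exp(-r*dt) * [p_u*63.886233 + p_m*23.568122 + p_d*3.612091] = 28.772432
  V(0,+0) = exp(-r*dt) * [p_u*28.772432 + p_m*7.187388 + p_d*0.745063] = 10.649404

Answer: Price = V(0,0) = 10.6494


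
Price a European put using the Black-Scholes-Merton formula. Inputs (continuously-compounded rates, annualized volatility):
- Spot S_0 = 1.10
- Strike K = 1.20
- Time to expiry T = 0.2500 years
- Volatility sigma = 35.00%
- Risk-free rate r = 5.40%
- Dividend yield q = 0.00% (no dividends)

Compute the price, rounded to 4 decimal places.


d1 = (ln(S/K) + (r - q + 0.5*sigma^2) * T) / (sigma * sqrt(T)) = -0.33256501
d2 = d1 - sigma * sqrt(T) = -0.50756501
exp(-rT) = 0.98659072; exp(-qT) = 1.00000000
P = K * exp(-rT) * N(-d2) - S_0 * exp(-qT) * N(-d1)
N(-d1) = 0.63026867; N(-d2) = 0.69412078
P = 1.2000 * 0.98659072 * 0.69412078 - 1.1000 * 1.00000000 * 0.63026867 = 0.1285

Answer: Price = 0.1285


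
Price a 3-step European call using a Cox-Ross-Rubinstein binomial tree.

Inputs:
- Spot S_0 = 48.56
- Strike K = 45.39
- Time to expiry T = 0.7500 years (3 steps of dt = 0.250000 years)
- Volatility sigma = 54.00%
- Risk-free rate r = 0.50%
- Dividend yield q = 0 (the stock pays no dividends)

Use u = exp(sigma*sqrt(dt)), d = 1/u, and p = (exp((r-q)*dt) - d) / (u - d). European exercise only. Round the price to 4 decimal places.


Answer: Price = V(0,0) = 11.0621

Derivation:
dt = T/N = 0.250000
u = exp(sigma*sqrt(dt)) = 1.309964; d = 1/u = 0.763379
p = (exp((r-q)*dt) - d) / (u - d) = 0.435195
Discount per step: exp(-r*dt) = 0.998751
Stock lattice S(k, i) with i counting down-moves:
  k=0: S(0,0) = 48.5600
  k=1: S(1,0) = 63.6119; S(1,1) = 37.0697
  k=2: S(2,0) = 83.3293; S(2,1) = 48.5600; S(2,2) = 28.2983
  k=3: S(3,0) = 109.1584; S(3,1) = 63.6119; S(3,2) = 37.0697; S(3,3) = 21.6023
Terminal payoffs V(N, i) = max(S_T - K, 0):
  V(3,0) = 63.768412; V(3,1) = 18.221874; V(3,2) = 0.000000; V(3,3) = 0.000000
Backward induction: V(k, i) = exp(-r*dt) * [p * V(k+1, i) + (1-p) * V(k+1, i+1)].
  V(2,0) = exp(-r*dt) * [p*63.768412 + (1-p)*18.221874] = 37.995995
  V(2,1) = exp(-r*dt) * [p*18.221874 + (1-p)*0.000000] = 7.920170
  V(2,2) = exp(-r*dt) * [p*0.000000 + (1-p)*0.000000] = 0.000000
  V(1,0) = exp(-r*dt) * [p*37.995995 + (1-p)*7.920170] = 20.982788
  V(1,1) = exp(-r*dt) * [p*7.920170 + (1-p)*0.000000] = 3.442516
  V(0,0) = exp(-r*dt) * [p*20.982788 + (1-p)*3.442516] = 11.062126


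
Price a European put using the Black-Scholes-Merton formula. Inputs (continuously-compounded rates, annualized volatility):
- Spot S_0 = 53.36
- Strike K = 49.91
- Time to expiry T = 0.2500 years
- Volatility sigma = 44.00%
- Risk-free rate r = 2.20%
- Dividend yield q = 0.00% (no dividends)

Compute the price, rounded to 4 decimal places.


d1 = (ln(S/K) + (r - q + 0.5*sigma^2) * T) / (sigma * sqrt(T)) = 0.43881826
d2 = d1 - sigma * sqrt(T) = 0.21881826
exp(-rT) = 0.99451510; exp(-qT) = 1.00000000
P = K * exp(-rT) * N(-d2) - S_0 * exp(-qT) * N(-d1)
N(-d1) = 0.33039661; N(-d2) = 0.41339581
P = 49.9100 * 0.99451510 * 0.41339581 - 53.3600 * 1.00000000 * 0.33039661 = 2.8895

Answer: Price = 2.8895


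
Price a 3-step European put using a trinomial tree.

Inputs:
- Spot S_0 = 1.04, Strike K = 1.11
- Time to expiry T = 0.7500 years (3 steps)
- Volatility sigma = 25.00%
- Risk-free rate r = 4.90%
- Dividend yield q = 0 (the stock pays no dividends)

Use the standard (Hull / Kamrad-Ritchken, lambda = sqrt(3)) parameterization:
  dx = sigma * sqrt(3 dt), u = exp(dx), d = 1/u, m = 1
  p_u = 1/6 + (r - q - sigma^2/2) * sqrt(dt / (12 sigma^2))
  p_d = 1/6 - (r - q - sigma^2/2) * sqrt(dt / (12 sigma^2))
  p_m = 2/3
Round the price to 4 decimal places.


Answer: Price = V(0,0) = 0.1083

Derivation:
dt = T/N = 0.250000; dx = sigma*sqrt(3*dt) = 0.216506
u = exp(dx) = 1.241731; d = 1/u = 0.805327
p_u = 0.176915, p_m = 0.666667, p_d = 0.156419
Discount per step: exp(-r*dt) = 0.987825
Stock lattice S(k, j) with j the centered position index:
  k=0: S(0,+0) = 1.0400
  k=1: S(1,-1) = 0.8375; S(1,+0) = 1.0400; S(1,+1) = 1.2914
  k=2: S(2,-2) = 0.6745; S(2,-1) = 0.8375; S(2,+0) = 1.0400; S(2,+1) = 1.2914; S(2,+2) = 1.6036
  k=3: S(3,-3) = 0.5432; S(3,-2) = 0.6745; S(3,-1) = 0.8375; S(3,+0) = 1.0400; S(3,+1) = 1.2914; S(3,+2) = 1.6036; S(3,+3) = 1.9912
Terminal payoffs V(N, j) = max(K - S_T, 0):
  V(3,-3) = 0.566811; V(3,-2) = 0.435506; V(3,-1) = 0.272459; V(3,+0) = 0.070000; V(3,+1) = 0.000000; V(3,+2) = 0.000000; V(3,+3) = 0.000000
Backward induction: V(k, j) = exp(-r*dt) * [p_u * V(k+1, j+1) + p_m * V(k+1, j) + p_d * V(k+1, j-1)]
  V(2,-2) = exp(-r*dt) * [p_u*0.272459 + p_m*0.435506 + p_d*0.566811] = 0.421998
  V(2,-1) = exp(-r*dt) * [p_u*0.070000 + p_m*0.272459 + p_d*0.435506] = 0.258953
  V(2,+0) = exp(-r*dt) * [p_u*0.000000 + p_m*0.070000 + p_d*0.272459] = 0.088197
  V(2,+1) = exp(-r*dt) * [p_u*0.000000 + p_m*0.000000 + p_d*0.070000] = 0.010816
  V(2,+2) = exp(-r*dt) * [p_u*0.000000 + p_m*0.000000 + p_d*0.000000] = 0.000000
  V(1,-1) = exp(-r*dt) * [p_u*0.088197 + p_m*0.258953 + p_d*0.421998] = 0.251152
  V(1,+0) = exp(-r*dt) * [p_u*0.010816 + p_m*0.088197 + p_d*0.258953] = 0.099985
  V(1,+1) = exp(-r*dt) * [p_u*0.000000 + p_m*0.010816 + p_d*0.088197] = 0.020751
  V(0,+0) = exp(-r*dt) * [p_u*0.020751 + p_m*0.099985 + p_d*0.251152] = 0.108278


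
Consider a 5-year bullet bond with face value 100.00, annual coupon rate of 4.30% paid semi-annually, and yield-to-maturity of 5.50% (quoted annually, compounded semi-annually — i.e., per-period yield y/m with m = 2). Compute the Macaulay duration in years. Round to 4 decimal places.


Coupon per period c = face * coupon_rate / m = 2.150000
Periods per year m = 2; per-period yield y/m = 0.027500
Number of cashflows N = 10
Cashflows (t years, CF_t, discount factor 1/(1+y/m)^(m*t), PV):
  t = 0.5000: CF_t = 2.150000, DF = 0.973236, PV = 2.092457
  t = 1.0000: CF_t = 2.150000, DF = 0.947188, PV = 2.036455
  t = 1.5000: CF_t = 2.150000, DF = 0.921838, PV = 1.981951
  t = 2.0000: CF_t = 2.150000, DF = 0.897166, PV = 1.928906
  t = 2.5000: CF_t = 2.150000, DF = 0.873154, PV = 1.877281
  t = 3.0000: CF_t = 2.150000, DF = 0.849785, PV = 1.827038
  t = 3.5000: CF_t = 2.150000, DF = 0.827041, PV = 1.778139
  t = 4.0000: CF_t = 2.150000, DF = 0.804906, PV = 1.730549
  t = 4.5000: CF_t = 2.150000, DF = 0.783364, PV = 1.684232
  t = 5.0000: CF_t = 102.150000, DF = 0.762398, PV = 77.878946
Price P = sum_t PV_t = 94.815954
Macaulay numerator sum_t t * PV_t:
  t * PV_t at t = 0.5000: 1.046229
  t * PV_t at t = 1.0000: 2.036455
  t * PV_t at t = 1.5000: 2.972927
  t * PV_t at t = 2.0000: 3.857813
  t * PV_t at t = 2.5000: 4.693203
  t * PV_t at t = 3.0000: 5.481113
  t * PV_t at t = 3.5000: 6.223486
  t * PV_t at t = 4.0000: 6.922195
  t * PV_t at t = 4.5000: 7.579045
  t * PV_t at t = 5.0000: 389.394730
Macaulay duration D = (sum_t t * PV_t) / P = 430.207194 / 94.815954 = 4.537287

Answer: Macaulay duration = 4.5373 years


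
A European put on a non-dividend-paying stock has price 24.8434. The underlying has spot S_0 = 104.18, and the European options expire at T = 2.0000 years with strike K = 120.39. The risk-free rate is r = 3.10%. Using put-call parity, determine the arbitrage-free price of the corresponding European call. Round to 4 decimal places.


Answer: Call price = 15.8709

Derivation:
Put-call parity: C - P = S_0 * exp(-qT) - K * exp(-rT).
S_0 * exp(-qT) = 104.1800 * 1.00000000 = 104.18000000
K * exp(-rT) = 120.3900 * 0.93988289 = 113.15250074
C = P + S*exp(-qT) - K*exp(-rT)
C = 24.8434 + 104.18000000 - 113.15250074 = 15.8709


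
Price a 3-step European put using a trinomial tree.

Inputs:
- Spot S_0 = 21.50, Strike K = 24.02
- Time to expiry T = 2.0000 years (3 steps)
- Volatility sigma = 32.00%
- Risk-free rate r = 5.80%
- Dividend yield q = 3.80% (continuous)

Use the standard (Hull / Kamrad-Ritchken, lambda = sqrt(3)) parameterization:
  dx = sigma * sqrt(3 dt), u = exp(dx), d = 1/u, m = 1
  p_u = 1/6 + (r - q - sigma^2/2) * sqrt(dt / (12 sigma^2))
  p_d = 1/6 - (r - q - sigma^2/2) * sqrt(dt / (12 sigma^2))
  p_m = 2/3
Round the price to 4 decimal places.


dt = T/N = 0.666667; dx = sigma*sqrt(3*dt) = 0.452548
u = exp(dx) = 1.572314; d = 1/u = 0.636005
p_u = 0.143686, p_m = 0.666667, p_d = 0.189648
Discount per step: exp(-r*dt) = 0.962071
Stock lattice S(k, j) with j the centered position index:
  k=0: S(0,+0) = 21.5000
  k=1: S(1,-1) = 13.6741; S(1,+0) = 21.5000; S(1,+1) = 33.8047
  k=2: S(2,-2) = 8.6968; S(2,-1) = 13.6741; S(2,+0) = 21.5000; S(2,+1) = 33.8047; S(2,+2) = 53.1517
  k=3: S(3,-3) = 5.5312; S(3,-2) = 8.6968; S(3,-1) = 13.6741; S(3,+0) = 21.5000; S(3,+1) = 33.8047; S(3,+2) = 53.1517; S(3,+3) = 83.5711
Terminal payoffs V(N, j) = max(K - S_T, 0):
  V(3,-3) = 18.488783; V(3,-2) = 15.323190; V(3,-1) = 10.345885; V(3,+0) = 2.520000; V(3,+1) = 0.000000; V(3,+2) = 0.000000; V(3,+3) = 0.000000
Backward induction: V(k, j) = exp(-r*dt) * [p_u * V(k+1, j+1) + p_m * V(k+1, j) + p_d * V(k+1, j-1)]
  V(2,-2) = exp(-r*dt) * [p_u*10.345885 + p_m*15.323190 + p_d*18.488783] = 14.631537
  V(2,-1) = exp(-r*dt) * [p_u*2.520000 + p_m*10.345885 + p_d*15.323190] = 9.779794
  V(2,+0) = exp(-r*dt) * [p_u*0.000000 + p_m*2.520000 + p_d*10.345885] = 3.503934
  V(2,+1) = exp(-r*dt) * [p_u*0.000000 + p_m*0.000000 + p_d*2.520000] = 0.459785
  V(2,+2) = exp(-r*dt) * [p_u*0.000000 + p_m*0.000000 + p_d*0.000000] = 0.000000
  V(1,-1) = exp(-r*dt) * [p_u*3.503934 + p_m*9.779794 + p_d*14.631537] = 9.426533
  V(1,+0) = exp(-r*dt) * [p_u*0.459785 + p_m*3.503934 + p_d*9.779794] = 4.095283
  V(1,+1) = exp(-r*dt) * [p_u*0.000000 + p_m*0.459785 + p_d*3.503934] = 0.934206
  V(0,+0) = exp(-r*dt) * [p_u*0.934206 + p_m*4.095283 + p_d*9.426533] = 4.475691

Answer: Price = V(0,0) = 4.4757
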